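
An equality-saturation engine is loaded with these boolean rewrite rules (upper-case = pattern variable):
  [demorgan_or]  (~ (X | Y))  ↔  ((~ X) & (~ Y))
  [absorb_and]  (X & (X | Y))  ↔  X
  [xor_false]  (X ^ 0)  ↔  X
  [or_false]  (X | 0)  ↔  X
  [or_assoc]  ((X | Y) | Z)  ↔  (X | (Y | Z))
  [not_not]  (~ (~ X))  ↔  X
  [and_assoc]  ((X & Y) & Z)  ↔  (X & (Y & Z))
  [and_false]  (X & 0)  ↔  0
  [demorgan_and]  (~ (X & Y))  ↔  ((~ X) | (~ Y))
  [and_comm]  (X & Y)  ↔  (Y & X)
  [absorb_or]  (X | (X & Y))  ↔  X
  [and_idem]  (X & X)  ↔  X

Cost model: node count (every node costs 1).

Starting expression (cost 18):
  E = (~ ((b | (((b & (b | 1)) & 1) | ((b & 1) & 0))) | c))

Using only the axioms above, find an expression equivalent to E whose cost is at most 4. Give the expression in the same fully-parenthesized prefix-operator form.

(~ (b | c))   [cost 4]

step 1: absorb_and (→) rewrites (b & (b | 1)) into b, now (~ ((b | ((b & 1) | ((b & 1) & 0))) | c))
step 2: absorb_or (→) rewrites ((b & 1) | ((b & 1) & 0)) into (b & 1), now (~ ((b | (b & 1)) | c))
step 3: absorb_or (→) rewrites (b | (b & 1)) into b, reaching cost 4 (bound 4)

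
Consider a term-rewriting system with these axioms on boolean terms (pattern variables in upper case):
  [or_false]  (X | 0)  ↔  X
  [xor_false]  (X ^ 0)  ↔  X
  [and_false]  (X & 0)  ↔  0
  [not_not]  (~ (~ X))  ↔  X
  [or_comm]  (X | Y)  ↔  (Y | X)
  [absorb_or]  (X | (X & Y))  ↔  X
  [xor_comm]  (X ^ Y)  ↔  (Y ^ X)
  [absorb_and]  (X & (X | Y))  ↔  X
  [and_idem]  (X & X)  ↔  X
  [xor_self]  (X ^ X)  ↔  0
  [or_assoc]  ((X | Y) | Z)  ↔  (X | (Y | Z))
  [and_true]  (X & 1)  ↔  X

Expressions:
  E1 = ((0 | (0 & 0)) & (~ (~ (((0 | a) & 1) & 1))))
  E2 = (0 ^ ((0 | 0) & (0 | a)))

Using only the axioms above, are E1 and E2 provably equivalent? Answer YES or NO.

YES

step 1: and_true (→) rewrites ((0 | a) & 1) into (0 | a), now ((0 | (0 & 0)) & (~ (~ ((0 | a) & 1))))
step 2: and_true (→) rewrites ((0 | a) & 1) into (0 | a), now ((0 | (0 & 0)) & (~ (~ (0 | a))))
step 3: absorb_or (→) rewrites (0 | (0 & 0)) into 0, now (0 & (~ (~ (0 | a))))
step 4: not_not (→) rewrites (~ (~ (0 | a))) into (0 | a), now (0 & (0 | a))
step 5: xor_false (←) rewrites (0 & (0 | a)) into ((0 & (0 | a)) ^ 0)
step 6: or_false (←) rewrites 0 into (0 | 0), now (((0 | 0) & (0 | a)) ^ 0)
step 7: xor_comm (→) rewrites (((0 | 0) & (0 | a)) ^ 0) into (0 ^ ((0 | 0) & (0 | a))), which is E2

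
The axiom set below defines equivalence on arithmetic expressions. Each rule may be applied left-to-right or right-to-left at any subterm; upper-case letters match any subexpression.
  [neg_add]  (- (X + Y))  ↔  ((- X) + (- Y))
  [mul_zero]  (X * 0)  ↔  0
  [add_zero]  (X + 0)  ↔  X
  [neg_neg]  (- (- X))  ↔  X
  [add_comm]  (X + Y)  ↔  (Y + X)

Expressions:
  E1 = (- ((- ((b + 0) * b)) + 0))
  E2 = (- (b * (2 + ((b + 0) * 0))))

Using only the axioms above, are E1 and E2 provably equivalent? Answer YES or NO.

NO

The axioms are sound identities: if E1 ↔* E2 then E1 and E2 evaluate identically under any assignment.
Under b=1: E1 evaluates to 1, E2 to -2. Distinct ⇒ no rewrite sequence connects them.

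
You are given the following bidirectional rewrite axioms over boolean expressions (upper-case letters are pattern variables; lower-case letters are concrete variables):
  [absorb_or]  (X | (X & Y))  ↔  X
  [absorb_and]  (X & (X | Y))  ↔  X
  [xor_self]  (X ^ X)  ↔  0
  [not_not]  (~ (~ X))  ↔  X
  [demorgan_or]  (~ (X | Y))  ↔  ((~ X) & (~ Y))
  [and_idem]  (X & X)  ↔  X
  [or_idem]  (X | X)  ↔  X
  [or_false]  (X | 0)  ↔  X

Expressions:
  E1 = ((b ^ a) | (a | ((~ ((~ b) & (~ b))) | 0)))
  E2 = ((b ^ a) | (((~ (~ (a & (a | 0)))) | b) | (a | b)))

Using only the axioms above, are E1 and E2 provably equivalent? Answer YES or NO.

YES

step 1: and_idem (→) rewrites ((~ b) & (~ b)) into (~ b), now ((b ^ a) | (a | ((~ (~ b)) | 0)))
step 2: or_false (→) rewrites ((~ (~ b)) | 0) into (~ (~ b)), now ((b ^ a) | (a | (~ (~ b))))
step 3: not_not (→) rewrites (~ (~ b)) into b, now ((b ^ a) | (a | b))
step 4: or_idem (←) rewrites (a | b) into ((a | b) | (a | b)), now ((b ^ a) | ((a | b) | (a | b)))
step 5: not_not (←) rewrites a into (~ (~ a)), now ((b ^ a) | (((~ (~ a)) | b) | (a | b)))
step 6: absorb_and (←) rewrites a into (a & (a | 0)), which is E2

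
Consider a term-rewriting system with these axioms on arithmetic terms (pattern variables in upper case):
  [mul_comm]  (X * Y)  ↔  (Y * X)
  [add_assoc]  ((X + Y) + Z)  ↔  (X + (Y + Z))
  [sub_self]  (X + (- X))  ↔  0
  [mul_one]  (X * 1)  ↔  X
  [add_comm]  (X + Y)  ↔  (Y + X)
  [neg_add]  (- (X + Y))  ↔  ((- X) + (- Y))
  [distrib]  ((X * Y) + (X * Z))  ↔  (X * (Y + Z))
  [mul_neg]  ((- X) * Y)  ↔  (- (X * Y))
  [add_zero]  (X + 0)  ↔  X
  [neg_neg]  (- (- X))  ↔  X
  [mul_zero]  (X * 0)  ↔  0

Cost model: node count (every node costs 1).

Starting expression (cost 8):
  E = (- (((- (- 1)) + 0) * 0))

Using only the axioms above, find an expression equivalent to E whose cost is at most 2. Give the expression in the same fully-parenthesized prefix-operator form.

1. [neg_neg →] (- (- 1))  →  1;  E = (- ((1 + 0) * 0))
2. [add_zero →] (1 + 0)  →  1;  E = (- (1 * 0))
3. [mul_comm →] (1 * 0)  →  (0 * 1);  E = (- (0 * 1))
4. [mul_one →] (0 * 1)  →  0;  cost 2 ≤ 2, done

(- 0)   [cost 2]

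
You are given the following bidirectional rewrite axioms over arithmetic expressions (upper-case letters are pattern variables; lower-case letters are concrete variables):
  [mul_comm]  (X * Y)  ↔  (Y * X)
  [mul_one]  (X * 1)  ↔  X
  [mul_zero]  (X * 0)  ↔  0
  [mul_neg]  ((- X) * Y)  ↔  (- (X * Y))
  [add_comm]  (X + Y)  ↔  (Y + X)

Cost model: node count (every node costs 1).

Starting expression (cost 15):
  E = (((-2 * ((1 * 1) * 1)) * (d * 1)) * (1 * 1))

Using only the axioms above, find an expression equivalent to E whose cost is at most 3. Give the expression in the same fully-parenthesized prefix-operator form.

(-2 * d)   [cost 3]

1. [mul_one →] (1 * 1)  →  1;  E = (((-2 * (1 * 1)) * (d * 1)) * (1 * 1))
2. [mul_one →] (1 * 1)  →  1;  E = (((-2 * (1 * 1)) * (d * 1)) * 1)
3. [mul_one →] (1 * 1)  →  1;  E = (((-2 * 1) * (d * 1)) * 1)
4. [mul_one →] (d * 1)  →  d;  E = (((-2 * 1) * d) * 1)
5. [mul_one →] (((-2 * 1) * d) * 1)  →  ((-2 * 1) * d)
6. [mul_one →] (-2 * 1)  →  -2;  cost 3 ≤ 3, done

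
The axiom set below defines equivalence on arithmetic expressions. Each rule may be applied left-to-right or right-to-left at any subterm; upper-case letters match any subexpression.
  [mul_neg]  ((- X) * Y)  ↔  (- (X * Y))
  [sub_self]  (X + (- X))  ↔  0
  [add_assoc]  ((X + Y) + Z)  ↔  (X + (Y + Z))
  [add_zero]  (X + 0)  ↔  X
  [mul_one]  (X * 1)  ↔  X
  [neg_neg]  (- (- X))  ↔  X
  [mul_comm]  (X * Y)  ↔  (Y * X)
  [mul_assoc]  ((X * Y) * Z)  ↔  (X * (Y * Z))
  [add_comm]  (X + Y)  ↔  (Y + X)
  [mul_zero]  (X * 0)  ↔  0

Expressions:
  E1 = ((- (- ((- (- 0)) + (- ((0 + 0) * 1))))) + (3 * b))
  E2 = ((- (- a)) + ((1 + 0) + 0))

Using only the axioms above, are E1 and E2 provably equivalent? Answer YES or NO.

NO

All listed rules preserve value, hence provable equivalence implies equal values everywhere; look for a separating assignment.
a=0, b=0 gives E1 ↦ 0, E2 ↦ 1; values differ ⇒ not provably equivalent.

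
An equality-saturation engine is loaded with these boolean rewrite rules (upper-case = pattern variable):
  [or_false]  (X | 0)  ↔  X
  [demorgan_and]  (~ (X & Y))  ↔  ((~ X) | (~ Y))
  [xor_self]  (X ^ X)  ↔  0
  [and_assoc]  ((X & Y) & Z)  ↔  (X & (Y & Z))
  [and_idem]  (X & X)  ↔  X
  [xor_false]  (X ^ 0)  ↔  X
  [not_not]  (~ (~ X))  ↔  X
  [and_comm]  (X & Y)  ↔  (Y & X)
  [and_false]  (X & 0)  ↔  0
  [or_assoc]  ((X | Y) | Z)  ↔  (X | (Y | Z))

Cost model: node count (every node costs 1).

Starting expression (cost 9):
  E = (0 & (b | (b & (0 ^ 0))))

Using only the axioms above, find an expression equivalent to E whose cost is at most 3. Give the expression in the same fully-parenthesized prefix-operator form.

(0 & b)   [cost 3]

1. [xor_self →] (0 ^ 0)  →  0;  E = (0 & (b | (b & 0)))
2. [and_false →] (b & 0)  →  0;  E = (0 & (b | 0))
3. [or_false →] (b | 0)  →  b;  cost 3 ≤ 3, done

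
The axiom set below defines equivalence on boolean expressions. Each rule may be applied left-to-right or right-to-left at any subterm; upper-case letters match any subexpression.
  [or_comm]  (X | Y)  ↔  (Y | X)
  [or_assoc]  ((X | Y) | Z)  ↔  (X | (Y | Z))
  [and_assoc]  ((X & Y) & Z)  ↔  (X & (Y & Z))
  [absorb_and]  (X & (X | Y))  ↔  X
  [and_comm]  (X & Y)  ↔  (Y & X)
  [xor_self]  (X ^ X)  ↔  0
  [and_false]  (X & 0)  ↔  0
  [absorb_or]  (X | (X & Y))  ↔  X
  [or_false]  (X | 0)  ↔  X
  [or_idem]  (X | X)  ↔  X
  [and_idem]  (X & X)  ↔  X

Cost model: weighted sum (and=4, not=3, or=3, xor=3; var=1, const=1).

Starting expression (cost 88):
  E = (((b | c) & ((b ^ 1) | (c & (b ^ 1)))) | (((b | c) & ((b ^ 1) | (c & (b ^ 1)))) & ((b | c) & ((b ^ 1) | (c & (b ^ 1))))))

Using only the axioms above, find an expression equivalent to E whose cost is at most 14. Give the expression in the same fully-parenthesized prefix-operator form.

step 1: and_idem (→) rewrites (((b | c) & ((b ^ 1) | (c & (b ^ 1)))) & ((b | c) & ((b ^ 1) | (c & (b ^ 1))))) into ((b | c) & ((b ^ 1) | (c & (b ^ 1)))), now (((b | c) & ((b ^ 1) | (c & (b ^ 1)))) | ((b | c) & ((b ^ 1) | (c & (b ^ 1)))))
step 2: or_idem (→) rewrites (((b | c) & ((b ^ 1) | (c & (b ^ 1)))) | ((b | c) & ((b ^ 1) | (c & (b ^ 1))))) into ((b | c) & ((b ^ 1) | (c & (b ^ 1))))
step 3: and_comm (→) rewrites (c & (b ^ 1)) into ((b ^ 1) & c), now ((b | c) & ((b ^ 1) | ((b ^ 1) & c)))
step 4: absorb_or (→) rewrites ((b ^ 1) | ((b ^ 1) & c)) into (b ^ 1), reaching cost 14 (bound 14)

((b | c) & (b ^ 1))   [cost 14]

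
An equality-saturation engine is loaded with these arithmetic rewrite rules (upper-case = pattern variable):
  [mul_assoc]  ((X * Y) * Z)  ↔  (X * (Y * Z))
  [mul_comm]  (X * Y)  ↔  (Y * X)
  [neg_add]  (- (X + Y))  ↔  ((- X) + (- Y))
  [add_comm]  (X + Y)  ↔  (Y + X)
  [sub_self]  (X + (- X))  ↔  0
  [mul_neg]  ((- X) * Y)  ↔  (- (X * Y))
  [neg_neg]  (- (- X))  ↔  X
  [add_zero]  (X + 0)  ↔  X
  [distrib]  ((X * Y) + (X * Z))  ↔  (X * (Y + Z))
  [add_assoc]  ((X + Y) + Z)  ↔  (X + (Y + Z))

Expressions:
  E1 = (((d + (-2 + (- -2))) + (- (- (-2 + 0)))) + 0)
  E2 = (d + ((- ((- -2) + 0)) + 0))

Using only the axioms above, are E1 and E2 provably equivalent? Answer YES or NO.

step 1: add_zero (→) rewrites (((d + (-2 + (- -2))) + (- (- (-2 + 0)))) + 0) into ((d + (-2 + (- -2))) + (- (- (-2 + 0))))
step 2: sub_self (→) rewrites (-2 + (- -2)) into 0, now ((d + 0) + (- (- (-2 + 0))))
step 3: add_zero (→) rewrites (-2 + 0) into -2, now ((d + 0) + (- (- -2)))
step 4: neg_neg (→) rewrites (- (- -2)) into -2, now ((d + 0) + -2)
step 5: add_zero (→) rewrites (d + 0) into d, now (d + -2)
step 6: add_comm (→) rewrites (d + -2) into (-2 + d)
step 7: neg_neg (←) rewrites -2 into (- (- -2)), now ((- (- -2)) + d)
step 8: add_comm (→) rewrites ((- (- -2)) + d) into (d + (- (- -2)))
step 9: add_zero (←) rewrites (- (- -2)) into ((- (- -2)) + 0), now (d + ((- (- -2)) + 0))
step 10: add_zero (←) rewrites (- -2) into ((- -2) + 0), which is E2

YES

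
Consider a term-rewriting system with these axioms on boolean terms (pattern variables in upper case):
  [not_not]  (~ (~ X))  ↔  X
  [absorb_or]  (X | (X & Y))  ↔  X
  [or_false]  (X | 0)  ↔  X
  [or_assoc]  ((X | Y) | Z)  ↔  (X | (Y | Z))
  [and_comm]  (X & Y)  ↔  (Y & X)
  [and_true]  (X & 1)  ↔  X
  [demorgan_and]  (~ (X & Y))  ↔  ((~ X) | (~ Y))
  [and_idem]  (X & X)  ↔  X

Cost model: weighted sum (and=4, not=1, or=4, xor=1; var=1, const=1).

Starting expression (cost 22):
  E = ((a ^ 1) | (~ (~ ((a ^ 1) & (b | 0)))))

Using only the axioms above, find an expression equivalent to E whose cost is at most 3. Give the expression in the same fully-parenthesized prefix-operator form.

(a ^ 1)   [cost 3]

1. [or_false →] (b | 0)  →  b;  E = ((a ^ 1) | (~ (~ ((a ^ 1) & b))))
2. [not_not →] (~ (~ ((a ^ 1) & b)))  →  ((a ^ 1) & b);  E = ((a ^ 1) | ((a ^ 1) & b))
3. [absorb_or →] ((a ^ 1) | ((a ^ 1) & b))  →  (a ^ 1);  cost 3 ≤ 3, done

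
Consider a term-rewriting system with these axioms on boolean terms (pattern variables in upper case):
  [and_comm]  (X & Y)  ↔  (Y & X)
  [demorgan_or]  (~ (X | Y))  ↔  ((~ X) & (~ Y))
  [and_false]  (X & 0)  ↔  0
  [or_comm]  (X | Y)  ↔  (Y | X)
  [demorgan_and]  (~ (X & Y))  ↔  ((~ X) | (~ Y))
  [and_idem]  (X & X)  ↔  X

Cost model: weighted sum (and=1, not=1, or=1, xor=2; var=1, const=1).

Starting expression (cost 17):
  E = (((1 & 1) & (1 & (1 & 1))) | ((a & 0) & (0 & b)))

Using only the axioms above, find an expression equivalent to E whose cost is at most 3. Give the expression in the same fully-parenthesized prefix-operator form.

(1) (1 & 1)  =[and_idem →]=  1    ⊢ (((1 & 1) & (1 & 1)) | ((a & 0) & (0 & b)))
(2) (a & 0)  =[and_false →]=  0    ⊢ (((1 & 1) & (1 & 1)) | (0 & (0 & b)))
(3) ((1 & 1) & (1 & 1))  =[and_idem →]=  (1 & 1)    ⊢ ((1 & 1) | (0 & (0 & b)))
(4) (0 & b)  =[and_comm →]=  (b & 0)    ⊢ ((1 & 1) | (0 & (b & 0)))
(5) (0 & (b & 0))  =[and_comm →]=  ((b & 0) & 0)    ⊢ ((1 & 1) | ((b & 0) & 0))
(6) (1 & 1)  =[and_idem →]=  1    ⊢ (1 | ((b & 0) & 0))
(7) (b & 0)  =[and_false →]=  0    ⊢ (1 | (0 & 0))
(8) (0 & 0)  =[and_idem →]=  0    ⊢ cost 3, within 3

(1 | 0)   [cost 3]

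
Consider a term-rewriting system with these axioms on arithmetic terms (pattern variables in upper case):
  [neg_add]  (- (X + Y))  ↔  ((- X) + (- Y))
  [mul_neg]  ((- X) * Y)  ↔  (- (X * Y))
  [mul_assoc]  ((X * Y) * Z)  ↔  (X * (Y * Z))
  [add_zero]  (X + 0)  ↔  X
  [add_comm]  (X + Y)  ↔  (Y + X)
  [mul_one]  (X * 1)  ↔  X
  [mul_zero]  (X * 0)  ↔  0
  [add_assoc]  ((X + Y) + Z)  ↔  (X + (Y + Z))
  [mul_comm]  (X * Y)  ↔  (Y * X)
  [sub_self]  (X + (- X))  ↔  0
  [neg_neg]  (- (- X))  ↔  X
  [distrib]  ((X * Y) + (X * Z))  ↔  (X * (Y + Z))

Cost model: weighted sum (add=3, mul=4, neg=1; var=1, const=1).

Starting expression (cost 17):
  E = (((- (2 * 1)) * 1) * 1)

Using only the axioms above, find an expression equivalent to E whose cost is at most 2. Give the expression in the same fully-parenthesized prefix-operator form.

1. [mul_one →] ((- (2 * 1)) * 1)  →  (- (2 * 1));  E = ((- (2 * 1)) * 1)
2. [mul_one →] ((- (2 * 1)) * 1)  →  (- (2 * 1))
3. [mul_one →] (2 * 1)  →  2;  cost 2 ≤ 2, done

(- 2)   [cost 2]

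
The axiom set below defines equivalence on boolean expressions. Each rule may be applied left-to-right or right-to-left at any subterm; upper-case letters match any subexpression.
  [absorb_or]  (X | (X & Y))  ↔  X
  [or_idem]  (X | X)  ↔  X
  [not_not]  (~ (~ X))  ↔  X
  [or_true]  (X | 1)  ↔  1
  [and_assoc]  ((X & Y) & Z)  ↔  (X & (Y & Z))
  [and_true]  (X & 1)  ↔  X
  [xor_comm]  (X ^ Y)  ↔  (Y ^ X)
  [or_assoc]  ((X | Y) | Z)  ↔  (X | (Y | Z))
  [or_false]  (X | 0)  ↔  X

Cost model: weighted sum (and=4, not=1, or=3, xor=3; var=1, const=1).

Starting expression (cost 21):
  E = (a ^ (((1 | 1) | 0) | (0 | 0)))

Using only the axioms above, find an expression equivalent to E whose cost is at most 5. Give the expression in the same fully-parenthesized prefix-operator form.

step 1: or_idem (→) rewrites (1 | 1) into 1, now (a ^ ((1 | 0) | (0 | 0)))
step 2: or_idem (→) rewrites (0 | 0) into 0, now (a ^ ((1 | 0) | 0))
step 3: or_false (→) rewrites ((1 | 0) | 0) into (1 | 0), now (a ^ (1 | 0))
step 4: or_false (→) rewrites (1 | 0) into 1, reaching cost 5 (bound 5)

(a ^ 1)   [cost 5]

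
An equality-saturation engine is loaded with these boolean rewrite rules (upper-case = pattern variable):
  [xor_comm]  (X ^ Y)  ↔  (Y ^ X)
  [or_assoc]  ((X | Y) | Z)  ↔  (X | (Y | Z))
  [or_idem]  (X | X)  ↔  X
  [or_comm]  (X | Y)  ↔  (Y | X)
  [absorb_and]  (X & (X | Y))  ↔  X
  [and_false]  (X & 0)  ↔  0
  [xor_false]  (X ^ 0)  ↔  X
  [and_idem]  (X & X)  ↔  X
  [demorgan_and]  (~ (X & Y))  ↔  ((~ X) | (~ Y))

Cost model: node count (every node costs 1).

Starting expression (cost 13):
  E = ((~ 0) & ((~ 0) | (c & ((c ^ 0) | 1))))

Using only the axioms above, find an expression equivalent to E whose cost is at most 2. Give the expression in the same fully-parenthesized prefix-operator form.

(~ 0)   [cost 2]

1. [xor_false →] (c ^ 0)  →  c;  E = ((~ 0) & ((~ 0) | (c & (c | 1))))
2. [absorb_and →] (c & (c | 1))  →  c;  E = ((~ 0) & ((~ 0) | c))
3. [absorb_and →] ((~ 0) & ((~ 0) | c))  →  (~ 0);  cost 2 ≤ 2, done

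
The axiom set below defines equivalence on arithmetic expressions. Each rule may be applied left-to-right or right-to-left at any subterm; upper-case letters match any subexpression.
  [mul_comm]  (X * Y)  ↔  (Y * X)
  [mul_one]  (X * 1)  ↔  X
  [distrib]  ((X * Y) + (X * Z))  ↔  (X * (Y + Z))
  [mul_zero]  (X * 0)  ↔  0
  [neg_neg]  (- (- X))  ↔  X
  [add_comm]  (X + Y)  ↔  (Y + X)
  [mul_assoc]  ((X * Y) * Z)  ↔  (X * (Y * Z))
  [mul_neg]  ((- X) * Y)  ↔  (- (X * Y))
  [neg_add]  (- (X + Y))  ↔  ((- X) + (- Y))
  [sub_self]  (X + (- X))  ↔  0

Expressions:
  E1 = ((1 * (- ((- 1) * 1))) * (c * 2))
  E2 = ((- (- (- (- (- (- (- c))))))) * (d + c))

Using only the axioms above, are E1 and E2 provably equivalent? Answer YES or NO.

The axioms are sound identities: if E1 ↔* E2 then E1 and E2 evaluate identically under any assignment.
Under c=1, d=0: E1 evaluates to 2, E2 to -1. Distinct ⇒ no rewrite sequence connects them.

NO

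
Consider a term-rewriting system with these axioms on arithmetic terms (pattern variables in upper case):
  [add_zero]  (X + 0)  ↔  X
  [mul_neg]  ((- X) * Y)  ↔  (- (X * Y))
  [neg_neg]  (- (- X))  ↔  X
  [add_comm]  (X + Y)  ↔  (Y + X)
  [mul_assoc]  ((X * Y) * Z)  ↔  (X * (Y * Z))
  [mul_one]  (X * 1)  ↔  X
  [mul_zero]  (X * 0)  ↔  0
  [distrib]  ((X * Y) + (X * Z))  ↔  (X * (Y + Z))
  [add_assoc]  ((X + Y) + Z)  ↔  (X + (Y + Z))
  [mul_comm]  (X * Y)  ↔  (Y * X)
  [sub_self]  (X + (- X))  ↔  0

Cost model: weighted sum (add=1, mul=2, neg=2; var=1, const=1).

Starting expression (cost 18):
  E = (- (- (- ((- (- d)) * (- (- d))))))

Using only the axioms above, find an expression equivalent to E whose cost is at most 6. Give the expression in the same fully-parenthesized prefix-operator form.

step 1: neg_neg (→) rewrites (- (- (- ((- (- d)) * (- (- d)))))) into (- ((- (- d)) * (- (- d))))
step 2: neg_neg (→) rewrites (- (- d)) into d, now (- (d * (- (- d))))
step 3: neg_neg (→) rewrites (- (- d)) into d, reaching cost 6 (bound 6)

(- (d * d))   [cost 6]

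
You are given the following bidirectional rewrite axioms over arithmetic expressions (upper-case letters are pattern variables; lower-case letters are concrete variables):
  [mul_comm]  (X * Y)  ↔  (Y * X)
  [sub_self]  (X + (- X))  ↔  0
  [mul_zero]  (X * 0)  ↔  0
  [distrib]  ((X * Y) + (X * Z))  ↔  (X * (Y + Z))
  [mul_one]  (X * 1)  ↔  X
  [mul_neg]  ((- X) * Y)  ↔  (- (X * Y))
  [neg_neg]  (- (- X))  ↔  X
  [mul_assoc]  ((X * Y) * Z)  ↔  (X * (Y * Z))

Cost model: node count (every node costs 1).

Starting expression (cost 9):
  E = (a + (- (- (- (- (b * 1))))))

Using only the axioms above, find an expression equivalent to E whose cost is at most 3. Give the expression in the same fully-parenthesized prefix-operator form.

(a + b)   [cost 3]

1. [neg_neg →] (- (- (b * 1)))  →  (b * 1);  E = (a + (- (- (b * 1))))
2. [neg_neg →] (- (- (b * 1)))  →  (b * 1);  E = (a + (b * 1))
3. [mul_one →] (b * 1)  →  b;  cost 3 ≤ 3, done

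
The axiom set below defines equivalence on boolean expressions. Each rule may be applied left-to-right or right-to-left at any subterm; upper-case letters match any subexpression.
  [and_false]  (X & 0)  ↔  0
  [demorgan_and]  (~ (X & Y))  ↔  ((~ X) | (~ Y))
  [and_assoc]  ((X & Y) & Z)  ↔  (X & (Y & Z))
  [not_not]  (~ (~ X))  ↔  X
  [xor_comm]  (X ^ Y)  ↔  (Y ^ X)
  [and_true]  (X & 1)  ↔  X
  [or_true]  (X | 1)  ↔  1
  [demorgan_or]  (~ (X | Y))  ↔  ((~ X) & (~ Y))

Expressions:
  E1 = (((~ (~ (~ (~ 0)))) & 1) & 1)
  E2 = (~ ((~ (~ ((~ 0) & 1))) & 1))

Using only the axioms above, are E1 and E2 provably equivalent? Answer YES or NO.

1. [not_not →] (~ (~ (~ 0)))  →  (~ 0);  E1 = (((~ (~ 0)) & 1) & 1)
2. [and_true →] (((~ (~ 0)) & 1) & 1)  →  ((~ (~ 0)) & 1)
3. [and_true →] ((~ (~ 0)) & 1)  →  (~ (~ 0))
4. [and_true ←] (~ 0)  →  ((~ 0) & 1);  E1 = (~ ((~ 0) & 1))
5. [not_not ←] 0  →  (~ (~ 0));  E1 = (~ ((~ (~ (~ 0))) & 1))
6. [and_true ←] (~ 0)  →  ((~ 0) & 1);  this is E2

YES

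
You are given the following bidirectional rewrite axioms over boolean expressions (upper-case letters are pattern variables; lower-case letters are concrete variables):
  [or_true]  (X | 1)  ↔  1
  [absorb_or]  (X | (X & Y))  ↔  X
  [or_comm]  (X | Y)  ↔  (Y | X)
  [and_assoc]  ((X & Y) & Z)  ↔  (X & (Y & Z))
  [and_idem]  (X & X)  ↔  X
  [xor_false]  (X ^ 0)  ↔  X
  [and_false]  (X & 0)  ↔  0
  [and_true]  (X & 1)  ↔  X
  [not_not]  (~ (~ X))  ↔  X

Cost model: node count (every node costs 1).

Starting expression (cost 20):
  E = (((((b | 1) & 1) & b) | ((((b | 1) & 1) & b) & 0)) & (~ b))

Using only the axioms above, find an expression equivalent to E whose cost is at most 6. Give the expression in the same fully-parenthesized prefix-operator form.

((1 & b) & (~ b))   [cost 6]

(1) ((((b | 1) & 1) & b) | ((((b | 1) & 1) & b) & 0))  =[absorb_or →]=  (((b | 1) & 1) & b)    ⊢ ((((b | 1) & 1) & b) & (~ b))
(2) (b | 1)  =[or_true →]=  1    ⊢ (((1 & 1) & b) & (~ b))
(3) (1 & 1)  =[and_idem →]=  1    ⊢ cost 6, within 6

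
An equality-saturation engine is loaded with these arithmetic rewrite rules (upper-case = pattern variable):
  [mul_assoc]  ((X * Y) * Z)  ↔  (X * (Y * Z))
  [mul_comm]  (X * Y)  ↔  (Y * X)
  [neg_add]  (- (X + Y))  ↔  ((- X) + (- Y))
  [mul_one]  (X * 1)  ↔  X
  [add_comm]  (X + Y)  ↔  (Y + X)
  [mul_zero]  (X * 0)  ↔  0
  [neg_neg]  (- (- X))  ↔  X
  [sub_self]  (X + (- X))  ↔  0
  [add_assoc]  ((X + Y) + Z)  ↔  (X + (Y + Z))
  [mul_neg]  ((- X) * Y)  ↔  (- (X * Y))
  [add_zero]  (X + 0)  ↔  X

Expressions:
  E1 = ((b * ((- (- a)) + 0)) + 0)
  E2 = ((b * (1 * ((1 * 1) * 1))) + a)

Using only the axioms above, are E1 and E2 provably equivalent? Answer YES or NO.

All listed rules preserve value, hence provable equivalence implies equal values everywhere; look for a separating assignment.
a=0, b=1 gives E1 ↦ 0, E2 ↦ 1; values differ ⇒ not provably equivalent.

NO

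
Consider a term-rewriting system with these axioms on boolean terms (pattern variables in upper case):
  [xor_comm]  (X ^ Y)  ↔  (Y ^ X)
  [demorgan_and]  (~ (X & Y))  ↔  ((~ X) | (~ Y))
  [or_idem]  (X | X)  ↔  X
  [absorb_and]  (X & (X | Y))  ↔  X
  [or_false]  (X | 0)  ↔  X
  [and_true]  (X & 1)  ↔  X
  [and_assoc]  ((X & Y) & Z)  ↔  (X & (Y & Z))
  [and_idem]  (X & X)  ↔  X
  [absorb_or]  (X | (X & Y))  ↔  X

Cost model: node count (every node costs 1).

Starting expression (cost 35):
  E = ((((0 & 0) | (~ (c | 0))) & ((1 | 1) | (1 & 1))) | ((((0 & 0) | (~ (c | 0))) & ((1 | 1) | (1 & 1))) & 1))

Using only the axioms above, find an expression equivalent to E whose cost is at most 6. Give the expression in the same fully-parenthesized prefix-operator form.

(1) ((((0 & 0) | (~ (c | 0))) & ((1 | 1) | (1 & 1))) | ((((0 & 0) | (~ (c | 0))) & ((1 | 1) | (1 & 1))) & 1))  =[absorb_or →]=  (((0 & 0) | (~ (c | 0))) & ((1 | 1) | (1 & 1)))
(2) (1 | 1)  =[or_idem →]=  1    ⊢ (((0 & 0) | (~ (c | 0))) & (1 | (1 & 1)))
(3) (1 & 1)  =[and_true →]=  1    ⊢ (((0 & 0) | (~ (c | 0))) & (1 | 1))
(4) (1 | 1)  =[or_idem →]=  1    ⊢ (((0 & 0) | (~ (c | 0))) & 1)
(5) (((0 & 0) | (~ (c | 0))) & 1)  =[and_true →]=  ((0 & 0) | (~ (c | 0)))
(6) (c | 0)  =[or_false →]=  c    ⊢ cost 6, within 6

((0 & 0) | (~ c))   [cost 6]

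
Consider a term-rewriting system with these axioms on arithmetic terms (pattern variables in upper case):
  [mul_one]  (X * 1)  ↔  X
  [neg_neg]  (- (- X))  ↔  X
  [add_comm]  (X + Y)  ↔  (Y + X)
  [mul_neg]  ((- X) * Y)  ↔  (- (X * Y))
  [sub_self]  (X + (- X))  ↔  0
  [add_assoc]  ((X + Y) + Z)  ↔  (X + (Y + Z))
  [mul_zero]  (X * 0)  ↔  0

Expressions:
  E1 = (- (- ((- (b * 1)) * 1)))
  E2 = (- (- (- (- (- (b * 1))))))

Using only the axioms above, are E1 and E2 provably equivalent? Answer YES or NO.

1. [mul_one →] ((- (b * 1)) * 1)  →  (- (b * 1));  E1 = (- (- (- (b * 1))))
2. [neg_neg ←] (b * 1)  →  (- (- (b * 1)));  this is E2

YES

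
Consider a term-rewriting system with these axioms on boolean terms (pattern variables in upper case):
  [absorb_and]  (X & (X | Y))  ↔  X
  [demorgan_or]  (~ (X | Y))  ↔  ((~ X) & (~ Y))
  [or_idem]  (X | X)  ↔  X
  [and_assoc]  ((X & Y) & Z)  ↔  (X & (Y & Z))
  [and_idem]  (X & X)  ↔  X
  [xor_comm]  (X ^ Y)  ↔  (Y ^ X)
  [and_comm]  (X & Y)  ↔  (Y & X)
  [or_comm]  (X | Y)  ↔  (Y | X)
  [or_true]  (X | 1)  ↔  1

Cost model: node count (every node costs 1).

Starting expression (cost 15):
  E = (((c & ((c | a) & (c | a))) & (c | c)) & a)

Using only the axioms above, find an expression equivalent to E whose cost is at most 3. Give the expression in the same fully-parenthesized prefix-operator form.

1. [and_idem →] ((c | a) & (c | a))  →  (c | a);  E = (((c & (c | a)) & (c | c)) & a)
2. [or_idem →] (c | c)  →  c;  E = (((c & (c | a)) & c) & a)
3. [absorb_and →] (c & (c | a))  →  c;  E = ((c & c) & a)
4. [and_idem →] (c & c)  →  c;  cost 3 ≤ 3, done

(c & a)   [cost 3]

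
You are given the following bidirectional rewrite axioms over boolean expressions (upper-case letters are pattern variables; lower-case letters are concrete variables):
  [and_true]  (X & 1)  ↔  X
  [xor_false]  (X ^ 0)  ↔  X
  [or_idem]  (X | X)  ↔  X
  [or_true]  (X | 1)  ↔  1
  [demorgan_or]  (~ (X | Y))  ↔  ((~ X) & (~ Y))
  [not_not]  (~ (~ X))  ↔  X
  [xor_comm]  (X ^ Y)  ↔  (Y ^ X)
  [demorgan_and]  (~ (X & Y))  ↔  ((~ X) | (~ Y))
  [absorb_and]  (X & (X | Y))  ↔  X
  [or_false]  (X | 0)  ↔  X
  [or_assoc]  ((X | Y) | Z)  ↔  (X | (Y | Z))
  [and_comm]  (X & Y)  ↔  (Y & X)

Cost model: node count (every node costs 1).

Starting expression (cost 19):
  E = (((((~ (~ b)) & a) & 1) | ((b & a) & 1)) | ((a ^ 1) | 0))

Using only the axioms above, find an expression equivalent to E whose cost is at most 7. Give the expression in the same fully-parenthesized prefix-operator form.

step 1: not_not (→) rewrites (~ (~ b)) into b, now ((((b & a) & 1) | ((b & a) & 1)) | ((a ^ 1) | 0))
step 2: and_true (→) rewrites ((b & a) & 1) into (b & a), now ((((b & a) & 1) | (b & a)) | ((a ^ 1) | 0))
step 3: and_true (→) rewrites ((b & a) & 1) into (b & a), now (((b & a) | (b & a)) | ((a ^ 1) | 0))
step 4: or_idem (→) rewrites ((b & a) | (b & a)) into (b & a), now ((b & a) | ((a ^ 1) | 0))
step 5: or_false (→) rewrites ((a ^ 1) | 0) into (a ^ 1), reaching cost 7 (bound 7)

((b & a) | (a ^ 1))   [cost 7]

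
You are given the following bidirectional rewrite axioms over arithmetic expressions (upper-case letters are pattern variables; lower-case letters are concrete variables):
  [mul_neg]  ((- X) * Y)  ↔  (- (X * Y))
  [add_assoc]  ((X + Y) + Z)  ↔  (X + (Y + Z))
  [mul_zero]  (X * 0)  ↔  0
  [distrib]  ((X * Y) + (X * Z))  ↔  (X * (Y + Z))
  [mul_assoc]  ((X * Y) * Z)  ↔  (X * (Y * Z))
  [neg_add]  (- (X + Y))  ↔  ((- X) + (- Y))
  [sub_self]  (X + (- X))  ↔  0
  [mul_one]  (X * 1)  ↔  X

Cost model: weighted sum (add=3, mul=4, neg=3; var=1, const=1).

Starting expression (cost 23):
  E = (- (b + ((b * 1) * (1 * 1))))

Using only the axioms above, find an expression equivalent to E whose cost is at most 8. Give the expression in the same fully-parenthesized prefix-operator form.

(- (b + b))   [cost 8]

(1) (b * 1)  =[mul_one →]=  b    ⊢ (- (b + (b * (1 * 1))))
(2) (1 * 1)  =[mul_one →]=  1    ⊢ (- (b + (b * 1)))
(3) (b * 1)  =[mul_one →]=  b    ⊢ cost 8, within 8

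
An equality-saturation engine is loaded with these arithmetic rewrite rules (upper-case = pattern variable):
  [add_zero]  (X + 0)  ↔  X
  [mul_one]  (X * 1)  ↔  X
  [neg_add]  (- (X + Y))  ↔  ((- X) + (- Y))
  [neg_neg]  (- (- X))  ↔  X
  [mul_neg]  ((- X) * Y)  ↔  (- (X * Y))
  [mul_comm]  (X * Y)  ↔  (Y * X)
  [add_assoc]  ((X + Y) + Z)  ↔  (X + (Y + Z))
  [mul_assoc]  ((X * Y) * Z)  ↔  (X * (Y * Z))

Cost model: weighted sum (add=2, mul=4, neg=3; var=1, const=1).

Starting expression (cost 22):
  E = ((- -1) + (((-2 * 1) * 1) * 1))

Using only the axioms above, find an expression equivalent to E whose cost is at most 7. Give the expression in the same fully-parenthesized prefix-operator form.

(1) (-2 * 1)  =[mul_one →]=  -2    ⊢ ((- -1) + ((-2 * 1) * 1))
(2) ((-2 * 1) * 1)  =[mul_one →]=  (-2 * 1)    ⊢ ((- -1) + (-2 * 1))
(3) (-2 * 1)  =[mul_one →]=  -2    ⊢ cost 7, within 7

((- -1) + -2)   [cost 7]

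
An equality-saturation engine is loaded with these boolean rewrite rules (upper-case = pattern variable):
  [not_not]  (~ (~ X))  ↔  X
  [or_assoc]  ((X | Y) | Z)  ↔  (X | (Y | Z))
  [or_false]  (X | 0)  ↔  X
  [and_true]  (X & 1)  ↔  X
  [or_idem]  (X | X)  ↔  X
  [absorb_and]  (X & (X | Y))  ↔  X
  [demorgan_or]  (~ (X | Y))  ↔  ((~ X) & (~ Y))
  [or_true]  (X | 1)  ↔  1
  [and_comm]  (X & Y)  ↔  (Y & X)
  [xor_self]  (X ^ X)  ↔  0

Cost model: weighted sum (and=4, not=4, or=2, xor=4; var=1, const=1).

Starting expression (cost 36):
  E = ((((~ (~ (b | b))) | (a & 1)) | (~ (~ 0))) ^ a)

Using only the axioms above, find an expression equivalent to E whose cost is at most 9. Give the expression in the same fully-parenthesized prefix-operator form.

((b | a) ^ a)   [cost 9]

step 1: or_idem (→) rewrites (b | b) into b, now ((((~ (~ b)) | (a & 1)) | (~ (~ 0))) ^ a)
step 2: and_true (→) rewrites (a & 1) into a, now ((((~ (~ b)) | a) | (~ (~ 0))) ^ a)
step 3: not_not (→) rewrites (~ (~ 0)) into 0, now ((((~ (~ b)) | a) | 0) ^ a)
step 4: or_assoc (→) rewrites (((~ (~ b)) | a) | 0) into ((~ (~ b)) | (a | 0)), now (((~ (~ b)) | (a | 0)) ^ a)
step 5: not_not (→) rewrites (~ (~ b)) into b, now ((b | (a | 0)) ^ a)
step 6: or_false (→) rewrites (a | 0) into a, reaching cost 9 (bound 9)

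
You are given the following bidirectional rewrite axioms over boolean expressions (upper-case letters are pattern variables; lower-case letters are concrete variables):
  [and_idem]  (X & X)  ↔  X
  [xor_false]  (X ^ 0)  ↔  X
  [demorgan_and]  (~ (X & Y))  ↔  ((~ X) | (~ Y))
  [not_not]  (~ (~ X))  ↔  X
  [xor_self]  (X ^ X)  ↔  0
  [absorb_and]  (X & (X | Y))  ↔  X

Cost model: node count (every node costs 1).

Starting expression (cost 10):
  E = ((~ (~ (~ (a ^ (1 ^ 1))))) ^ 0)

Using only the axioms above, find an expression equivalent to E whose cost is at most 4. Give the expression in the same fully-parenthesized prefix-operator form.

(~ (a ^ 0))   [cost 4]

step 1: xor_false (→) rewrites ((~ (~ (~ (a ^ (1 ^ 1))))) ^ 0) into (~ (~ (~ (a ^ (1 ^ 1)))))
step 2: xor_self (→) rewrites (1 ^ 1) into 0, now (~ (~ (~ (a ^ 0))))
step 3: not_not (→) rewrites (~ (~ (~ (a ^ 0)))) into (~ (a ^ 0)), reaching cost 4 (bound 4)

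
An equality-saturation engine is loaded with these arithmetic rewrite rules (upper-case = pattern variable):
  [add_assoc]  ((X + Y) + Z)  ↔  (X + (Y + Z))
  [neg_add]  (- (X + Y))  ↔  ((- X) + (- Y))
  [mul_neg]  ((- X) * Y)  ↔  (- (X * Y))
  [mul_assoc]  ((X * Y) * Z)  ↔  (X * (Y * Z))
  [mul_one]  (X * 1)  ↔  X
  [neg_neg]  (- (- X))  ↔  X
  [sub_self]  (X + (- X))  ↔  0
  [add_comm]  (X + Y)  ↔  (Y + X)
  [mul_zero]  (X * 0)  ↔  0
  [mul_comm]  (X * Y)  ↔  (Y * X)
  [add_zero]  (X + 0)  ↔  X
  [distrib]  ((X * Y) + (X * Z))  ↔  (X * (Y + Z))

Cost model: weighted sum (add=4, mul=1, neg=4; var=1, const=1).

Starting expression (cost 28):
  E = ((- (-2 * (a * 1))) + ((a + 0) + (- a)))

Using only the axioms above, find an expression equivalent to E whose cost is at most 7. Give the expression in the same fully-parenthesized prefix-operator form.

(- (-2 * a))   [cost 7]

step 1: mul_one (→) rewrites (a * 1) into a, now ((- (-2 * a)) + ((a + 0) + (- a)))
step 2: add_zero (→) rewrites (a + 0) into a, now ((- (-2 * a)) + (a + (- a)))
step 3: sub_self (→) rewrites (a + (- a)) into 0, now ((- (-2 * a)) + 0)
step 4: add_zero (→) rewrites ((- (-2 * a)) + 0) into (- (-2 * a)), reaching cost 7 (bound 7)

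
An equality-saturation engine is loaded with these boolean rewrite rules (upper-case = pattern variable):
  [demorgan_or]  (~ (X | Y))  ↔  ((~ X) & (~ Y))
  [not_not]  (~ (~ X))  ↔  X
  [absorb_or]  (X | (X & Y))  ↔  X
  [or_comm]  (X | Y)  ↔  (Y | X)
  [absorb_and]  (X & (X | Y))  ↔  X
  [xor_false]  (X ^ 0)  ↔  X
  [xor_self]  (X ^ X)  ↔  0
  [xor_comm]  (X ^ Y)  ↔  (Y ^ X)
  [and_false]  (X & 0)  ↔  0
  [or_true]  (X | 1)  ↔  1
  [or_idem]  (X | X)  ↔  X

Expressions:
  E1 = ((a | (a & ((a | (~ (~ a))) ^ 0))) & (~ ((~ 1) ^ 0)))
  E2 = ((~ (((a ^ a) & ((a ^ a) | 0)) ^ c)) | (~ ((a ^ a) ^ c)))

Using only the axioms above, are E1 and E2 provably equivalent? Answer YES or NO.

All listed rules preserve value, hence provable equivalence implies equal values everywhere; look for a separating assignment.
a=0, c=0 gives E1 ↦ 0, E2 ↦ 1; values differ ⇒ not provably equivalent.

NO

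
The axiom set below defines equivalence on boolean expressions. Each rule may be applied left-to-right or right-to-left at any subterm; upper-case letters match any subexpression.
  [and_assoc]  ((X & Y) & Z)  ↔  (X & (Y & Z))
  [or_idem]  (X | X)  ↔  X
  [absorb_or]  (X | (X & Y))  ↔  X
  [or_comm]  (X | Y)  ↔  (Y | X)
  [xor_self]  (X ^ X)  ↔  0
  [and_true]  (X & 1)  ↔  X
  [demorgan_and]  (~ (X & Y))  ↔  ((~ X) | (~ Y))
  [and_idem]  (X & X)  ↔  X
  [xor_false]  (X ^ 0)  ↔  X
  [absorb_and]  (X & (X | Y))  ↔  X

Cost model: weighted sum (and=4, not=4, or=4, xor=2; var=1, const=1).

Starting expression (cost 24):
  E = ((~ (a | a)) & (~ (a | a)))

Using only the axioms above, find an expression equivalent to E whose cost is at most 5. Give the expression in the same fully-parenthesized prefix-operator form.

(~ a)   [cost 5]

(1) (a | a)  =[or_idem →]=  a    ⊢ ((~ a) & (~ (a | a)))
(2) (a | a)  =[or_idem →]=  a    ⊢ ((~ a) & (~ a))
(3) ((~ a) & (~ a))  =[and_idem →]=  (~ a)    ⊢ cost 5, within 5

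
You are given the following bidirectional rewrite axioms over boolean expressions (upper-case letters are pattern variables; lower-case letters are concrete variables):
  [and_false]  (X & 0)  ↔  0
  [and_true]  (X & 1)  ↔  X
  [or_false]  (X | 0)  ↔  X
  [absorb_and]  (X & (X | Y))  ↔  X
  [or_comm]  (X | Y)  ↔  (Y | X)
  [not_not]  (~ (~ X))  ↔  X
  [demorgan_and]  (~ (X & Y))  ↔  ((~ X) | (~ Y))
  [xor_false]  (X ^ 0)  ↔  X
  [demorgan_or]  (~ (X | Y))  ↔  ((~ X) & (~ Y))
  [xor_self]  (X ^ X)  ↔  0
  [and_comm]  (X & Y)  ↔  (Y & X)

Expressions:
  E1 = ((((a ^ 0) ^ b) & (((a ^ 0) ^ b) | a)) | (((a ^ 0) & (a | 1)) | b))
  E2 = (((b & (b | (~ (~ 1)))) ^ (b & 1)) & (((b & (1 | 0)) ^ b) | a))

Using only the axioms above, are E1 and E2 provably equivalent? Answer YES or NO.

NO

All listed rules preserve value, hence provable equivalence implies equal values everywhere; look for a separating assignment.
a=0, b=1 gives E1 ↦ 1, E2 ↦ 0; values differ ⇒ not provably equivalent.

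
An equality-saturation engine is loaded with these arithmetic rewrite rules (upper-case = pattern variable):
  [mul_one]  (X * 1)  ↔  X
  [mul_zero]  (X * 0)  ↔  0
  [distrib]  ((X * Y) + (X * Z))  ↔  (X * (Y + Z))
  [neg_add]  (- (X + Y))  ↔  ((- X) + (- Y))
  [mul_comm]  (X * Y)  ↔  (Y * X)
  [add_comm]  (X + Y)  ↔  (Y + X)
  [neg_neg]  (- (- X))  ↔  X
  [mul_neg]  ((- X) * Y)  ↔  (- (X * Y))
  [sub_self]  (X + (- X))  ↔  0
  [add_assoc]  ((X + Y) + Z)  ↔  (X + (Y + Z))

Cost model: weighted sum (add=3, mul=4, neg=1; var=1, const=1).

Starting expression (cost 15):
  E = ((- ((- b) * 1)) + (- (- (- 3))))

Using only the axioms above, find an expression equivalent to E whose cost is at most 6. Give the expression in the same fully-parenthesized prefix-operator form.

1. [mul_one →] ((- b) * 1)  →  (- b);  E = ((- (- b)) + (- (- (- 3))))
2. [neg_neg →] (- (- b))  →  b;  E = (b + (- (- (- 3))))
3. [neg_neg →] (- (- 3))  →  3;  cost 6 ≤ 6, done

(b + (- 3))   [cost 6]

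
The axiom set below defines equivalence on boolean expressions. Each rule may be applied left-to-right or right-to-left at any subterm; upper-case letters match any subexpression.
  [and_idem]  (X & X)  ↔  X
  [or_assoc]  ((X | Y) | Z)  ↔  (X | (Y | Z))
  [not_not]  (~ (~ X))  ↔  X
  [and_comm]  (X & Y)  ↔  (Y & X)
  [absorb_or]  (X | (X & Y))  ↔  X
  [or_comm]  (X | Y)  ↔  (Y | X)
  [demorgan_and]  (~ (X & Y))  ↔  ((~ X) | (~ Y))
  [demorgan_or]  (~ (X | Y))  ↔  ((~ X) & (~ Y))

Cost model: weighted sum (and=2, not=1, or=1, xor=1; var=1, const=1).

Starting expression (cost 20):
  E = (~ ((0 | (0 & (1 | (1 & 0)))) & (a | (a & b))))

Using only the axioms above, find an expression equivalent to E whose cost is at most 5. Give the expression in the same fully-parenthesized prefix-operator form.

1. [absorb_or →] (1 | (1 & 0))  →  1;  E = (~ ((0 | (0 & 1)) & (a | (a & b))))
2. [absorb_or →] (a | (a & b))  →  a;  E = (~ ((0 | (0 & 1)) & a))
3. [and_comm →] ((0 | (0 & 1)) & a)  →  (a & (0 | (0 & 1)));  E = (~ (a & (0 | (0 & 1))))
4. [absorb_or →] (0 | (0 & 1))  →  0;  cost 5 ≤ 5, done

(~ (a & 0))   [cost 5]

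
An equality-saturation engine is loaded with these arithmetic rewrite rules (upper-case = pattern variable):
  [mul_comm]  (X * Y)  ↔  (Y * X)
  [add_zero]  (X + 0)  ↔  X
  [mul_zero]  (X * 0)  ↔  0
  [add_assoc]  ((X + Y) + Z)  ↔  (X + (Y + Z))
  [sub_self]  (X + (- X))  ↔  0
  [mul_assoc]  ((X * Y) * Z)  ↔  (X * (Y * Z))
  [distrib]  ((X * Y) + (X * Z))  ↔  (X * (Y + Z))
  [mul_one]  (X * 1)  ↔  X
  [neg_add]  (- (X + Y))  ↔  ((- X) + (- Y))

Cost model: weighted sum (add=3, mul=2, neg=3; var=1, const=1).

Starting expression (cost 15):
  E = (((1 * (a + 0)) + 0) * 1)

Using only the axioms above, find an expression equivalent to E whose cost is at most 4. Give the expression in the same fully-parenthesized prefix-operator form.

(1 * a)   [cost 4]

(1) (a + 0)  =[add_zero →]=  a    ⊢ (((1 * a) + 0) * 1)
(2) (((1 * a) + 0) * 1)  =[mul_one →]=  ((1 * a) + 0)
(3) ((1 * a) + 0)  =[add_zero →]=  (1 * a)    ⊢ cost 4, within 4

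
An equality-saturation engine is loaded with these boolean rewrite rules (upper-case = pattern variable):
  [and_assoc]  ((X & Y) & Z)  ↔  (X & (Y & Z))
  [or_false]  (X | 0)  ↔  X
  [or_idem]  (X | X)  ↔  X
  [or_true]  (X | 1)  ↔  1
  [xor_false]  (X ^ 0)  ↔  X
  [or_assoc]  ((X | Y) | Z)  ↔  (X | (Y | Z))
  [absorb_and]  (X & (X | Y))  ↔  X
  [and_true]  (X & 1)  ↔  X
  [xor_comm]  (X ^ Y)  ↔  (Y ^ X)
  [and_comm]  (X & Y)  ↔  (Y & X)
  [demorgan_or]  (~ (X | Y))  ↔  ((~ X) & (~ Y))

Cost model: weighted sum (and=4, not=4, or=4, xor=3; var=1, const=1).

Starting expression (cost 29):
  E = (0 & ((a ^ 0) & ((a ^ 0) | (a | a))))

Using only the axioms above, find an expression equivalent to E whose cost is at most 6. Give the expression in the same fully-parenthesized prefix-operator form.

(1) (a | a)  =[or_idem →]=  a    ⊢ (0 & ((a ^ 0) & ((a ^ 0) | a)))
(2) ((a ^ 0) & ((a ^ 0) | a))  =[absorb_and →]=  (a ^ 0)    ⊢ (0 & (a ^ 0))
(3) (a ^ 0)  =[xor_false →]=  a    ⊢ cost 6, within 6

(0 & a)   [cost 6]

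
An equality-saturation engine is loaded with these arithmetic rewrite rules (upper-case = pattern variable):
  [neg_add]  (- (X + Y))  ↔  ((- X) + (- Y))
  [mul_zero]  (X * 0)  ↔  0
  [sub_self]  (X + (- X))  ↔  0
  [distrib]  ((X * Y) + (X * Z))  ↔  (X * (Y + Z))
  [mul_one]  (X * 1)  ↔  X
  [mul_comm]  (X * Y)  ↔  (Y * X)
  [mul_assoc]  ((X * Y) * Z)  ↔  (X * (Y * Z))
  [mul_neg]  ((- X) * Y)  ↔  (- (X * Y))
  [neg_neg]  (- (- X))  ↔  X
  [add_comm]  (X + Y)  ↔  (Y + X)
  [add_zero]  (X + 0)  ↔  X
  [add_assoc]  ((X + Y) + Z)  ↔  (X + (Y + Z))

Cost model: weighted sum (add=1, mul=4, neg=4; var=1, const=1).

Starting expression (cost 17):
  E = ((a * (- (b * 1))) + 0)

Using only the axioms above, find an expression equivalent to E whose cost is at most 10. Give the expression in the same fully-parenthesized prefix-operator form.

(a * (- b))   [cost 10]

(1) ((a * (- (b * 1))) + 0)  =[add_zero →]=  (a * (- (b * 1)))
(2) (b * 1)  =[mul_one →]=  b    ⊢ cost 10, within 10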